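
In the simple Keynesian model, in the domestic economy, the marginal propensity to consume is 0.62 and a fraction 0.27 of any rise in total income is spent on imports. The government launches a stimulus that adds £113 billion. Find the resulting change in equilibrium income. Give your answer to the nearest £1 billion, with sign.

Expenditure multiplier = 1/(1 − c + m) = 1/(1 − 0.62 + 0.27) = 1/0.65 ≈ 1.538.
ΔY = k × ΔG = (+£113 billion) / 0.65 ≈ +£174 billion.

+£174 billion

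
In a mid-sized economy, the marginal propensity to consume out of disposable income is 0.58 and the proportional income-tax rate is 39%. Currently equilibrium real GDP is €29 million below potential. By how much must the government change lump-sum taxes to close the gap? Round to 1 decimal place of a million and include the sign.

−€32.3 million

Spending multiplier = 1/(1 − c(1−t)) = 1/(1 − 0.58×0.61) = 1/0.6462 ≈ 1.548.
Tax multiplier = −c·k = −0.58/0.6462 ≈ −0.898. Need ΔY = +€29 million, so ΔT = ΔY/(−c·k) = −(+€29 million) × 0.6462 / 0.58 ≈ −€32.3 million.
The government should cut lump-sum taxes by €32.3 million.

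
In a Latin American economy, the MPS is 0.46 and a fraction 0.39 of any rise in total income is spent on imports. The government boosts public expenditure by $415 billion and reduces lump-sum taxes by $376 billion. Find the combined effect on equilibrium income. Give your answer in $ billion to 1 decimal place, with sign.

+$727.1 billion

MPC = 1 − MPS = 1 − 0.46 = 0.54.
Expenditure multiplier = 1/(1 − c + m) = 1/(1 − 0.54 + 0.39) = 1/0.85 ≈ 1.176.
ΔG contributes k·ΔG = (+$415 billion) / 0.85 ≈ +$488.2 billion.
ΔT of −$376 billion changes first-round spending by −c·ΔT = +$203.04 billion, contributing k·(−c·ΔT) = (+$203.04 billion) / 0.85 ≈ +$238.9 billion.
Net ΔY = k(ΔG − c·ΔT) = (+$618.04 billion) / 0.85 ≈ +$727.1 billion.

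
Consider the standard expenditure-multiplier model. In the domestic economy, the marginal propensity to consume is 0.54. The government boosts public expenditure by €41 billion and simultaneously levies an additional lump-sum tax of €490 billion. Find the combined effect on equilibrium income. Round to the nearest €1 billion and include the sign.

−€486 billion

Expenditure multiplier = 1/(1 − MPC) = 1/(1 − 0.54) = 1/0.46 ≈ 2.174.
ΔG contributes k·ΔG = (+€41 billion) / 0.46 ≈ +€89.1 billion.
ΔT of +€490 billion changes first-round spending by −c·ΔT = −€264.6 billion, contributing k·(−c·ΔT) = (−€264.6 billion) / 0.46 ≈ −€575.2 billion.
Net ΔY = k(ΔG − c·ΔT) = (−€223.6 billion) / 0.46 ≈ −€486 billion.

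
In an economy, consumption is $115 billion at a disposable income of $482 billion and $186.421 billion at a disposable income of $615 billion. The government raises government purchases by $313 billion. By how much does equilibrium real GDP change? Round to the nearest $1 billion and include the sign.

+$676 billion

MPC = ΔC/ΔYd = (186.421 − 115)/(615 − 482) = 71.421/133 = 0.537.
Expenditure multiplier = 1/(1 − MPC) = 1/(1 − 0.537) = 1/0.463 ≈ 2.16.
ΔY = k × ΔG = (+$313 billion) / 0.463 ≈ +$676 billion.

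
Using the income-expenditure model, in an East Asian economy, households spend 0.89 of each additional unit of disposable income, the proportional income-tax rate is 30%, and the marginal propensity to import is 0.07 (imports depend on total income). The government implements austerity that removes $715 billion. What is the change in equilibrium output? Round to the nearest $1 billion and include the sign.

−$1,600 billion

Spending multiplier = 1/(1 − c(1−t) + m) = 1/(1 − 0.89×0.7 + 0.07) = 1/0.447 ≈ 2.237.
ΔY = k × ΔG = (−$715 billion) / 0.447 ≈ −$1,600 billion.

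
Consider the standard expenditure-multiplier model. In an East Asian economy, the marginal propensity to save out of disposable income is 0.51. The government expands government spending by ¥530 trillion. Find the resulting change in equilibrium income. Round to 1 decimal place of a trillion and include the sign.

+¥1,039.2 trillion

MPC = 1 − MPS = 1 − 0.51 = 0.49.
Spending multiplier = 1/(1 − MPC) = 1/(1 − 0.49) = 1/0.51 ≈ 1.961.
ΔY = k × ΔG = (+¥530 trillion) / 0.51 ≈ +¥1,039.2 trillion.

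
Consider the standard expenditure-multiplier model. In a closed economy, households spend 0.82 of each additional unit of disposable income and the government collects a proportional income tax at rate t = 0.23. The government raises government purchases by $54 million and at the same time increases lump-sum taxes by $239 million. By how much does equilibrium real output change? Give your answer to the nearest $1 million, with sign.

Expenditure multiplier = 1/(1 − c(1−t)) = 1/(1 − 0.82×0.77) = 1/0.3686 ≈ 2.713.
ΔG contributes k·ΔG = (+$54 million) / 0.3686 ≈ +$146.5 million.
ΔT of +$239 million changes first-round spending by −c·ΔT = −$195.98 million, contributing k·(−c·ΔT) = (−$195.98 million) / 0.3686 ≈ −$531.7 million.
Net ΔY = k(ΔG − c·ΔT) = (−$141.98 million) / 0.3686 ≈ −$385 million.

−$385 million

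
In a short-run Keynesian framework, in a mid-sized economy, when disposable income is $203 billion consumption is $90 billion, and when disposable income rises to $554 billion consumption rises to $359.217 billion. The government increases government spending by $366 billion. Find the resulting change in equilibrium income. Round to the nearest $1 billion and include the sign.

+$1,571 billion

MPC = ΔC/ΔYd = (359.217 − 90)/(554 − 203) = 269.217/351 = 0.767.
Expenditure multiplier = 1/(1 − MPC) = 1/(1 − 0.767) = 1/0.233 ≈ 4.292.
ΔY = k × ΔG = (+$366 billion) / 0.233 ≈ +$1,571 billion.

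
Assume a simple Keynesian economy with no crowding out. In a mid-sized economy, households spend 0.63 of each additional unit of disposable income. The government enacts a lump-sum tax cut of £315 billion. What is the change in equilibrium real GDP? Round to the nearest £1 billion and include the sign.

+£536 billion

A lump-sum tax change of −£315 billion shifts disposable income by +£315 billion; first-round consumption changes by −c × ΔT = −0.63 × (−£315 billion) = +£198.45 billion.
Expenditure multiplier = 1/(1 − MPC) = 1/(1 − 0.63) = 1/0.37 ≈ 2.703.
The tax multiplier is −c × k ≈ −1.703, so ΔY = k × (−c·ΔT) = (+£198.45 billion) / 0.37 ≈ +£536 billion.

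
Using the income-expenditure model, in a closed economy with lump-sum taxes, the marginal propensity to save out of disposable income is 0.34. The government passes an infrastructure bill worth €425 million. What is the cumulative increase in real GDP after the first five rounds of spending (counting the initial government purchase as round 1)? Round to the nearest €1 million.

€1,093 million

MPC = 1 − MPS = 1 − 0.34 = 0.66.
Round 1 adds ΔG = €425 million; each later round is MPC = 0.66 times the previous.
After 5 rounds: 425 + 280.5 + 185.13 + 122.1858 + 80.642628 = ΔG·(1 − c^5)/(1 − c) = 425 × (1 − 0.1252332576)/0.34 ≈ €1,093 million.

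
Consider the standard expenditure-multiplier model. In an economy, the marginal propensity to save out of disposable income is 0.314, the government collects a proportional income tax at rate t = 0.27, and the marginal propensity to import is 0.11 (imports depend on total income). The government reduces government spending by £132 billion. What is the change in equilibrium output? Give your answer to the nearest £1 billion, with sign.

−£217 billion

MPC = 1 − MPS = 1 − 0.314 = 0.686.
Expenditure multiplier = 1/(1 − c(1−t) + m) = 1/(1 − 0.686×0.73 + 0.11) = 1/0.60922 ≈ 1.641.
ΔY = k × ΔG = (−£132 billion) / 0.60922 ≈ −£217 billion.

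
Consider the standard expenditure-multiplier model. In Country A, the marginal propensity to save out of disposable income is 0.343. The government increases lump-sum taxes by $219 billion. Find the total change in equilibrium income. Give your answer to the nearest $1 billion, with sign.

MPC = 1 − MPS = 1 − 0.343 = 0.657.
A lump-sum tax change of +$219 billion shifts disposable income by −$219 billion; first-round consumption changes by −c × ΔT = −0.657 × (+$219 billion) = −$143.883 billion.
Expenditure multiplier = 1/(1 − MPC) = 1/(1 − 0.657) = 1/0.343 ≈ 2.915.
The tax multiplier is −c × k ≈ −1.915, so ΔY = k × (−c·ΔT) = (−$143.883 billion) / 0.343 ≈ −$419 billion.

−$419 billion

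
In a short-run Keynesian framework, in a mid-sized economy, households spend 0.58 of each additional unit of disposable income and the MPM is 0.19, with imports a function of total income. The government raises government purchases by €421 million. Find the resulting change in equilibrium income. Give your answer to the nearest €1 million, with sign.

Expenditure multiplier = 1/(1 − c + m) = 1/(1 − 0.58 + 0.19) = 1/0.61 ≈ 1.639.
ΔY = k × ΔG = (+€421 million) / 0.61 ≈ +€690 million.

+€690 million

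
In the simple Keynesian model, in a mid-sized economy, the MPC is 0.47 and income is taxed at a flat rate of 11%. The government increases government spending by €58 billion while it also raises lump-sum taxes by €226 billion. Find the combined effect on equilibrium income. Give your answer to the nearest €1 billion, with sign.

−€83 billion

Expenditure multiplier = 1/(1 − c(1−t)) = 1/(1 − 0.47×0.89) = 1/0.5817 ≈ 1.719.
ΔG contributes k·ΔG = (+€58 billion) / 0.5817 ≈ +€99.7 billion.
ΔT of +€226 billion changes first-round spending by −c·ΔT = −€106.22 billion, contributing k·(−c·ΔT) = (−€106.22 billion) / 0.5817 ≈ −€182.6 billion.
Net ΔY = k(ΔG − c·ΔT) = (−€48.22 billion) / 0.5817 ≈ −€83 billion.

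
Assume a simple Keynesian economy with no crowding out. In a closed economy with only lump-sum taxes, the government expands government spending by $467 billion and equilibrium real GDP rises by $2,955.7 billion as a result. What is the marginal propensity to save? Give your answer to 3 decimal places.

0.158

Implied spending multiplier k = ΔY/ΔG = 2,955.7/467 ≈ 6.3291.
Since k = 1/(1 − MPC), MPC = 1 − 1/k = 1 − ΔG/ΔY = 1 − 467/2,955.7 ≈ 0.842.
MPS = 1 − MPC = 0.158.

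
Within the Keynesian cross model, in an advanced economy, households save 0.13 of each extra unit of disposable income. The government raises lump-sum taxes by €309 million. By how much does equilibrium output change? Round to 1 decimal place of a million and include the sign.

−€2,067.9 million

MPC = 1 − MPS = 1 − 0.13 = 0.87.
A lump-sum tax change of +€309 million shifts disposable income by −€309 million; first-round consumption changes by −c × ΔT = −0.87 × (+€309 million) = −€268.83 million.
Expenditure multiplier = 1/(1 − MPC) = 1/(1 − 0.87) = 1/0.13 ≈ 7.692.
The tax multiplier is −c × k ≈ −6.692, so ΔY = k × (−c·ΔT) = (−€268.83 million) / 0.13 ≈ −€2,067.9 million.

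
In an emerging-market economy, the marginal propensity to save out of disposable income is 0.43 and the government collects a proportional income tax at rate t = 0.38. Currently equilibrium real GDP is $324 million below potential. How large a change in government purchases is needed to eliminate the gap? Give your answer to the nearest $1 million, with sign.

+$209 million

MPC = 1 − MPS = 1 − 0.43 = 0.57.
Spending multiplier = 1/(1 − c(1−t)) = 1/(1 − 0.57×0.62) = 1/0.6466 ≈ 1.547.
Need ΔY = +$324 million, so ΔG = ΔY/k = (+$324 million) × 0.6466 ≈ +$209 million.
The government should increase government purchases by $209 million.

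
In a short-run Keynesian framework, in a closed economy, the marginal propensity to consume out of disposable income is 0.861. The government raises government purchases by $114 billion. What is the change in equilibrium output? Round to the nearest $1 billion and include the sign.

+$820 billion

Government-spending multiplier = 1/(1 − MPC) = 1/(1 − 0.861) = 1/0.139 ≈ 7.194.
ΔY = k × ΔG = (+$114 billion) / 0.139 ≈ +$820 billion.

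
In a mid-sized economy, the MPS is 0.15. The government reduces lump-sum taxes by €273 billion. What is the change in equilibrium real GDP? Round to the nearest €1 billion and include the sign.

+€1,547 billion

MPC = 1 − MPS = 1 − 0.15 = 0.85.
A lump-sum tax change of −€273 billion shifts disposable income by +€273 billion; first-round consumption changes by −c × ΔT = −0.85 × (−€273 billion) = +€232.05 billion.
Expenditure multiplier = 1/(1 − MPC) = 1/(1 − 0.85) = 1/0.15 ≈ 6.667.
The tax multiplier is −c × k ≈ −5.667, so ΔY = k × (−c·ΔT) = (+€232.05 billion) / 0.15 = +€1,547 billion.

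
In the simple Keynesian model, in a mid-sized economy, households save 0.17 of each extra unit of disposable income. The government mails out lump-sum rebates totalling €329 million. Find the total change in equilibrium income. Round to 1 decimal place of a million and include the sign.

+€1,606.3 million

MPC = 1 − MPS = 1 − 0.17 = 0.83.
A lump-sum tax change of −€329 million shifts disposable income by +€329 million; first-round consumption changes by −c × ΔT = −0.83 × (−€329 million) = +€273.07 million.
Expenditure multiplier = 1/(1 − MPC) = 1/(1 − 0.83) = 1/0.17 ≈ 5.882.
The tax multiplier is −c × k ≈ −4.882, so ΔY = k × (−c·ΔT) = (+€273.07 million) / 0.17 ≈ +€1,606.3 million.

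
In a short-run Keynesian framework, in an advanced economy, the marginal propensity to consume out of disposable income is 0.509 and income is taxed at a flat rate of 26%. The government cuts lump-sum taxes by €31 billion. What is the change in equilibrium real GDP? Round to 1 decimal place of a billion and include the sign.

A lump-sum tax change of −€31 billion shifts disposable income by +€31 billion; first-round consumption changes by −c × ΔT = −0.509 × (−€31 billion) = +€15.779 billion.
Expenditure multiplier = 1/(1 − c(1−t)) = 1/(1 − 0.509×0.74) = 1/0.62334 ≈ 1.604.
The tax multiplier is −c × k ≈ −0.817, so ΔY = k × (−c·ΔT) = (+€15.779 billion) / 0.62334 ≈ +€25.3 billion.

+€25.3 billion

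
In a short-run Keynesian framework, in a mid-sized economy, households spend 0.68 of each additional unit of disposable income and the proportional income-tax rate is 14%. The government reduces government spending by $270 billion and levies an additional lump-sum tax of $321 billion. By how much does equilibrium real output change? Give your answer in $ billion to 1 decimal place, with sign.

−$1,176.0 billion

Expenditure multiplier = 1/(1 − c(1−t)) = 1/(1 − 0.68×0.86) = 1/0.4152 ≈ 2.408.
ΔG contributes k·ΔG = (−$270 billion) / 0.4152 ≈ −$650.3 billion.
ΔT of +$321 billion changes first-round spending by −c·ΔT = −$218.28 billion, contributing k·(−c·ΔT) = (−$218.28 billion) / 0.4152 ≈ −$525.7 billion.
Net ΔY = k(ΔG − c·ΔT) = (−$488.28 billion) / 0.4152 ≈ −$1,176 billion.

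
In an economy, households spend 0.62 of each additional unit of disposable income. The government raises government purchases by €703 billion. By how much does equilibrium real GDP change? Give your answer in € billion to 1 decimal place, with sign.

+€1,850.0 billion

Government-spending multiplier = 1/(1 − MPC) = 1/(1 − 0.62) = 1/0.38 ≈ 2.632.
ΔY = k × ΔG = (+€703 billion) / 0.38 = +€1,850 billion.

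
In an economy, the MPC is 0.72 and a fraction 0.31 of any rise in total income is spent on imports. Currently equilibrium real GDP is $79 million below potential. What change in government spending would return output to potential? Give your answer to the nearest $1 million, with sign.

Spending multiplier = 1/(1 − c + m) = 1/(1 − 0.72 + 0.31) = 1/0.59 ≈ 1.695.
Need ΔY = +$79 million, so ΔG = ΔY/k = (+$79 million) × 0.59 ≈ +$47 million.
The government should increase government spending by $47 million.

+$47 million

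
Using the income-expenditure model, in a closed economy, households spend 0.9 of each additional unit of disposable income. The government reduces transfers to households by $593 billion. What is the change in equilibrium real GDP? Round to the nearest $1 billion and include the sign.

The transfer change shifts disposable income by −$593 billion, so first-round consumption changes by c·ΔTR = 0.9 × (−$593 billion) = −$533.7 billion.
Expenditure multiplier = 1/(1 − MPC) = 1/(1 − 0.9) = 1/0.1 = 10.
The transfer multiplier is c × k = 9, so ΔY = k × (c·ΔTR) = (−$533.7 billion) / 0.1 = −$5,337 billion.

−$5,337 billion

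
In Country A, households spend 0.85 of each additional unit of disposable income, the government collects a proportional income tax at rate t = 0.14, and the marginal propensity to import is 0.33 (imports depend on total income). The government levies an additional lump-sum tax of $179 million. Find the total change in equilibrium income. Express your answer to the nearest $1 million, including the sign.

A lump-sum tax change of +$179 million shifts disposable income by −$179 million; first-round consumption changes by −c × ΔT = −0.85 × (+$179 million) = −$152.15 million.
Expenditure multiplier = 1/(1 − c(1−t) + m) = 1/(1 − 0.85×0.86 + 0.33) = 1/0.599 ≈ 1.669.
The tax multiplier is −c × k ≈ −1.419, so ΔY = k × (−c·ΔT) = (−$152.15 million) / 0.599 ≈ −$254 million.

−$254 million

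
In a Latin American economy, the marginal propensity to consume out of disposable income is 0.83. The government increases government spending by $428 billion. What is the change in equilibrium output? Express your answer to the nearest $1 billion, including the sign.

+$2,518 billion

Spending multiplier = 1/(1 − MPC) = 1/(1 − 0.83) = 1/0.17 ≈ 5.882.
ΔY = k × ΔG = (+$428 billion) / 0.17 ≈ +$2,518 billion.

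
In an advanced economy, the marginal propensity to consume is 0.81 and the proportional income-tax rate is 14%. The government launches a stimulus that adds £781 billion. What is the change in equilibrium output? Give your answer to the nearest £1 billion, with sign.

+£2,574 billion

Government-spending multiplier = 1/(1 − c(1−t)) = 1/(1 − 0.81×0.86) = 1/0.3034 ≈ 3.296.
ΔY = k × ΔG = (+£781 billion) / 0.3034 ≈ +£2,574 billion.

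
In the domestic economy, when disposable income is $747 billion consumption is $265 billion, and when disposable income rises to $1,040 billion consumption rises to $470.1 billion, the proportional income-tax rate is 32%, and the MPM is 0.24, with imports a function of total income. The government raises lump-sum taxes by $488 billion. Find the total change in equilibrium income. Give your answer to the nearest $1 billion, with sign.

MPC = ΔC/ΔYd = (470.1 − 265)/(1,040 − 747) = 205.1/293 = 0.7.
A lump-sum tax change of +$488 billion shifts disposable income by −$488 billion; first-round consumption changes by −c × ΔT = −0.7 × (+$488 billion) = −$341.6 billion.
Expenditure multiplier = 1/(1 − c(1−t) + m) = 1/(1 − 0.7×0.68 + 0.24) = 1/0.764 ≈ 1.309.
The tax multiplier is −c × k ≈ −0.916, so ΔY = k × (−c·ΔT) = (−$341.6 billion) / 0.764 ≈ −$447 billion.

−$447 billion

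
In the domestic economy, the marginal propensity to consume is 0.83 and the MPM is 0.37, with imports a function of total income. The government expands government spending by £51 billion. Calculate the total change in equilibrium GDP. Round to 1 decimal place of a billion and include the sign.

+£94.4 billion

Spending multiplier = 1/(1 − c + m) = 1/(1 − 0.83 + 0.37) = 1/0.54 ≈ 1.852.
ΔY = k × ΔG = (+£51 billion) / 0.54 ≈ +£94.4 billion.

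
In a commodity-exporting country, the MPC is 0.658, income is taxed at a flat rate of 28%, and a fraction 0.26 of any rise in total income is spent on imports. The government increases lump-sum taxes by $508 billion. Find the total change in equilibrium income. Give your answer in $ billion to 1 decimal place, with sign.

A lump-sum tax change of +$508 billion shifts disposable income by −$508 billion; first-round consumption changes by −c × ΔT = −0.658 × (+$508 billion) = −$334.264 billion.
Expenditure multiplier = 1/(1 − c(1−t) + m) = 1/(1 − 0.658×0.72 + 0.26) = 1/0.78624 ≈ 1.272.
The tax multiplier is −c × k ≈ −0.837, so ΔY = k × (−c·ΔT) = (−$334.264 billion) / 0.78624 ≈ −$425.1 billion.

−$425.1 billion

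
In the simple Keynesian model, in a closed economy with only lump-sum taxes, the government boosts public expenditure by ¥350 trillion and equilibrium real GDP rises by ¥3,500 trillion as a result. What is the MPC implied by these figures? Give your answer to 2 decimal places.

Implied spending multiplier k = ΔY/ΔG = 3,500/350 = 10.
Since k = 1/(1 − MPC), MPC = 1 − 1/k = 1 − ΔG/ΔY = 1 − 350/3,500 = 0.90.

0.90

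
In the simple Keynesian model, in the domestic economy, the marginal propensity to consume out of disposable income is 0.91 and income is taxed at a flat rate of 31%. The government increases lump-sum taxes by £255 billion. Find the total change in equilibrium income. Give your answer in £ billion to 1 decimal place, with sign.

A lump-sum tax change of +£255 billion shifts disposable income by −£255 billion; first-round consumption changes by −c × ΔT = −0.91 × (+£255 billion) = −£232.05 billion.
Expenditure multiplier = 1/(1 − c(1−t)) = 1/(1 − 0.91×0.69) = 1/0.3721 ≈ 2.687.
The tax multiplier is −c × k ≈ −2.446, so ΔY = k × (−c·ΔT) = (−£232.05 billion) / 0.3721 ≈ −£623.6 billion.

−£623.6 billion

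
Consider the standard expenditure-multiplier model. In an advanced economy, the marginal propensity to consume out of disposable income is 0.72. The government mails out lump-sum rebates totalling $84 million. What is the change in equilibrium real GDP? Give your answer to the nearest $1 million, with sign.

+$216 million

A lump-sum tax change of −$84 million shifts disposable income by +$84 million; first-round consumption changes by −c × ΔT = −0.72 × (−$84 million) = +$60.48 million.
Expenditure multiplier = 1/(1 − MPC) = 1/(1 − 0.72) = 1/0.28 ≈ 3.571.
The tax multiplier is −c × k ≈ −2.571, so ΔY = k × (−c·ΔT) = (+$60.48 million) / 0.28 = +$216 million.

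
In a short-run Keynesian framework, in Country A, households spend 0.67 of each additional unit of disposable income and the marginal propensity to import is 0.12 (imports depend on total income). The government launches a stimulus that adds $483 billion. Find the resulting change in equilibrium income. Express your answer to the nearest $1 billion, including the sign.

Spending multiplier = 1/(1 − c + m) = 1/(1 − 0.67 + 0.12) = 1/0.45 ≈ 2.222.
ΔY = k × ΔG = (+$483 billion) / 0.45 ≈ +$1,073 billion.

+$1,073 billion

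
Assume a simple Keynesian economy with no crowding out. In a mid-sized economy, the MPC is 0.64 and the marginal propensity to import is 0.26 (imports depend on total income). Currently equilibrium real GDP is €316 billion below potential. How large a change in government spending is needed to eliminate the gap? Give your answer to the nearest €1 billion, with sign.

Spending multiplier = 1/(1 − c + m) = 1/(1 − 0.64 + 0.26) = 1/0.62 ≈ 1.613.
Need ΔY = +€316 billion, so ΔG = ΔY/k = (+€316 billion) × 0.62 ≈ +€196 billion.
The government should increase government spending by €196 billion.

+€196 billion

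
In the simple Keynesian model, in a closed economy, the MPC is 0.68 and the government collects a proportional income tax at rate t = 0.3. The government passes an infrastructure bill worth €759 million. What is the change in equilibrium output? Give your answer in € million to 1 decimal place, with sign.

+€1,448.5 million

Spending multiplier = 1/(1 − c(1−t)) = 1/(1 − 0.68×0.7) = 1/0.524 ≈ 1.908.
ΔY = k × ΔG = (+€759 million) / 0.524 ≈ +€1,448.5 million.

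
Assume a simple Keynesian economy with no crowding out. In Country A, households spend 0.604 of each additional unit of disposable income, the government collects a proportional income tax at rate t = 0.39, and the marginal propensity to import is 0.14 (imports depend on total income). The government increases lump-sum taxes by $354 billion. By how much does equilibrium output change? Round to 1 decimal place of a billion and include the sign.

A lump-sum tax change of +$354 billion shifts disposable income by −$354 billion; first-round consumption changes by −c × ΔT = −0.604 × (+$354 billion) = −$213.816 billion.
Expenditure multiplier = 1/(1 − c(1−t) + m) = 1/(1 − 0.604×0.61 + 0.14) = 1/0.77156 ≈ 1.296.
The tax multiplier is −c × k ≈ −0.783, so ΔY = k × (−c·ΔT) = (−$213.816 billion) / 0.77156 ≈ −$277.1 billion.

−$277.1 billion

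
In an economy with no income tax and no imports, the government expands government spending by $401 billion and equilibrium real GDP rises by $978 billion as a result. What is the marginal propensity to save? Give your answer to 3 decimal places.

Implied spending multiplier k = ΔY/ΔG = 978/401 ≈ 2.4389.
Since k = 1/(1 − MPC), MPC = 1 − 1/k = 1 − ΔG/ΔY = 1 − 401/978 ≈ 0.590.
MPS = 1 − MPC = 0.410.

0.410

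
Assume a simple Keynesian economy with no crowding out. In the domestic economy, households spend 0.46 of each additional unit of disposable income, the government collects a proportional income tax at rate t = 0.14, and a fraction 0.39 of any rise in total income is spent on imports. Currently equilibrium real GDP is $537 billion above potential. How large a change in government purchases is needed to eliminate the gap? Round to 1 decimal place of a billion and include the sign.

Spending multiplier = 1/(1 − c(1−t) + m) = 1/(1 − 0.46×0.86 + 0.39) = 1/0.9944 ≈ 1.006.
Need ΔY = −$537 billion, so ΔG = ΔY/k = (−$537 billion) × 0.9944 ≈ −$534 billion.
The government should cut government purchases by $534 billion.

−$534.0 billion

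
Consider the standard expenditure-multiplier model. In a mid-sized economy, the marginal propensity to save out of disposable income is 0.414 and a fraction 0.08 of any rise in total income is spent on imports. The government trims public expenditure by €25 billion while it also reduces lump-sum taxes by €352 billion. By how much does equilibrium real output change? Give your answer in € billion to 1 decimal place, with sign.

MPC = 1 − MPS = 1 − 0.414 = 0.586.
Expenditure multiplier = 1/(1 − c + m) = 1/(1 − 0.586 + 0.08) = 1/0.494 ≈ 2.024.
ΔG contributes k·ΔG = (−€25 billion) / 0.494 ≈ −€50.6 billion.
ΔT of −€352 billion changes first-round spending by −c·ΔT = +€206.272 billion, contributing k·(−c·ΔT) = (+€206.272 billion) / 0.494 ≈ +€417.6 billion.
Net ΔY = k(ΔG − c·ΔT) = (+€181.272 billion) / 0.494 ≈ +€366.9 billion.

+€366.9 billion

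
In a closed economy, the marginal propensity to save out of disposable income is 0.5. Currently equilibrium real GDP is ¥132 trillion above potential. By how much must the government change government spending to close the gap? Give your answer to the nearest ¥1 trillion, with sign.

MPC = 1 − MPS = 1 − 0.5 = 0.5.
Spending multiplier = 1/(1 − MPC) = 1/(1 − 0.5) = 1/0.5 = 2.
Need ΔY = −¥132 trillion, so ΔG = ΔY/k = (−¥132 trillion) × 0.5 = −¥66 trillion.
The government should cut government spending by ¥66 trillion.

−¥66 trillion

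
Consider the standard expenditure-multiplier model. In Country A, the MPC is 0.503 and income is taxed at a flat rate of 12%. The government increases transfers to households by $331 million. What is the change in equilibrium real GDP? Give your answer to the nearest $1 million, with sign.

+$299 million

The transfer change shifts disposable income by +$331 million, so first-round consumption changes by c·ΔTR = 0.503 × (+$331 million) = +$166.493 million.
Expenditure multiplier = 1/(1 − c(1−t)) = 1/(1 − 0.503×0.88) = 1/0.55736 ≈ 1.794.
The transfer multiplier is c × k ≈ 0.902, so ΔY = k × (c·ΔTR) = (+$166.493 million) / 0.55736 ≈ +$299 million.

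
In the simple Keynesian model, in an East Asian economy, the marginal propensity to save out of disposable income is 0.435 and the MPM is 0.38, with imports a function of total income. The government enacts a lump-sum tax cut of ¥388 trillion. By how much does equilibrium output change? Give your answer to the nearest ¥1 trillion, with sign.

MPC = 1 − MPS = 1 − 0.435 = 0.565.
A lump-sum tax change of −¥388 trillion shifts disposable income by +¥388 trillion; first-round consumption changes by −c × ΔT = −0.565 × (−¥388 trillion) = +¥219.22 trillion.
Expenditure multiplier = 1/(1 − c + m) = 1/(1 − 0.565 + 0.38) = 1/0.815 ≈ 1.227.
The tax multiplier is −c × k ≈ −0.693, so ΔY = k × (−c·ΔT) = (+¥219.22 trillion) / 0.815 ≈ +¥269 trillion.

+¥269 trillion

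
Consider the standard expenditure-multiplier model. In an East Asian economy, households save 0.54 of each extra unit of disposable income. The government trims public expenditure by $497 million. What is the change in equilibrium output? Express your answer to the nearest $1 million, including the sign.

−$920 million

MPC = 1 − MPS = 1 − 0.54 = 0.46.
Government-spending multiplier = 1/(1 − MPC) = 1/(1 − 0.46) = 1/0.54 ≈ 1.852.
ΔY = k × ΔG = (−$497 million) / 0.54 ≈ −$920 million.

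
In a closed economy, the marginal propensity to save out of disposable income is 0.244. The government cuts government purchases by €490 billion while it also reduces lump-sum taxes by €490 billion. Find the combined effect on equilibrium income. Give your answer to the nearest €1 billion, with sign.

MPC = 1 − MPS = 1 − 0.244 = 0.756.
Expenditure multiplier = 1/(1 − MPC) = 1/(1 − 0.756) = 1/0.244 ≈ 4.098.
ΔG contributes k·ΔG = (−€490 billion) / 0.244 ≈ −€2,008.2 billion.
ΔT of −€490 billion changes first-round spending by −c·ΔT = +€370.44 billion, contributing k·(−c·ΔT) = (+€370.44 billion) / 0.244 ≈ +€1,518.2 billion.
With ΔG = ΔT and no other leakages, the balanced-budget multiplier is 1, so ΔY = ΔG = −€490 billion.

−€490 billion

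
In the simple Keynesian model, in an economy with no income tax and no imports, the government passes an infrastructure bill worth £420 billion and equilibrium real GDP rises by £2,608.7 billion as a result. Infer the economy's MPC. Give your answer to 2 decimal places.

Implied spending multiplier k = ΔY/ΔG = 2,608.7/420 ≈ 6.2112.
Since k = 1/(1 − MPC), MPC = 1 − 1/k = 1 − ΔG/ΔY = 1 − 420/2,608.7 ≈ 0.84.

0.84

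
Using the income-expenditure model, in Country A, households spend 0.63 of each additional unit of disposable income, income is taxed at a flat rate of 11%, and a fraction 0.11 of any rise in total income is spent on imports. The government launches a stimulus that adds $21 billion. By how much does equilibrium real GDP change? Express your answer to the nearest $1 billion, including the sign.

Spending multiplier = 1/(1 − c(1−t) + m) = 1/(1 − 0.63×0.89 + 0.11) = 1/0.5493 ≈ 1.82.
ΔY = k × ΔG = (+$21 billion) / 0.5493 ≈ +$38 billion.

+$38 billion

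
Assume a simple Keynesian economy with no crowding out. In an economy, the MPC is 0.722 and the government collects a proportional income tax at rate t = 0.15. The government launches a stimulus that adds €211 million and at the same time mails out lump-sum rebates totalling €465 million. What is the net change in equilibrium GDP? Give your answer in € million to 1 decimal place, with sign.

+€1,415.3 million

Expenditure multiplier = 1/(1 − c(1−t)) = 1/(1 − 0.722×0.85) = 1/0.3863 ≈ 2.589.
ΔG contributes k·ΔG = (+€211 million) / 0.3863 ≈ +€546.2 million.
ΔT of −€465 million changes first-round spending by −c·ΔT = +€335.73 million, contributing k·(−c·ΔT) = (+€335.73 million) / 0.3863 ≈ +€869.1 million.
Net ΔY = k(ΔG − c·ΔT) = (+€546.73 million) / 0.3863 ≈ +€1,415.3 million.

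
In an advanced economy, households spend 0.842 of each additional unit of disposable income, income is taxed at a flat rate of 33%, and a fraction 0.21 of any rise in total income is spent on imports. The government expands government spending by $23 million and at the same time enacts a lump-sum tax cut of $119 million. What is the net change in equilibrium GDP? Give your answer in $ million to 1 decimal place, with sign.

Expenditure multiplier = 1/(1 − c(1−t) + m) = 1/(1 − 0.842×0.67 + 0.21) = 1/0.64586 ≈ 1.548.
ΔG contributes k·ΔG = (+$23 million) / 0.64586 ≈ +$35.6 million.
ΔT of −$119 million changes first-round spending by −c·ΔT = +$100.198 million, contributing k·(−c·ΔT) = (+$100.198 million) / 0.64586 ≈ +$155.1 million.
Net ΔY = k(ΔG − c·ΔT) = (+$123.198 million) / 0.64586 ≈ +$190.8 million.

+$190.8 million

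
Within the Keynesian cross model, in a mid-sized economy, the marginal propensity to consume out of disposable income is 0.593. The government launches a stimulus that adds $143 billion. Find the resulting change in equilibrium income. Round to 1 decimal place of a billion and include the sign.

Spending multiplier = 1/(1 − MPC) = 1/(1 − 0.593) = 1/0.407 ≈ 2.457.
ΔY = k × ΔG = (+$143 billion) / 0.407 ≈ +$351.4 billion.

+$351.4 billion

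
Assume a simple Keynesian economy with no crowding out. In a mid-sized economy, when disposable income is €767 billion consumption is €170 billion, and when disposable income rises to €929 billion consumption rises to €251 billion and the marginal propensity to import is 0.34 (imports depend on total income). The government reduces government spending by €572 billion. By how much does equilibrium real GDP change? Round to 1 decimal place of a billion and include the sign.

−€681.0 billion

MPC = ΔC/ΔYd = (251 − 170)/(929 − 767) = 81/162 = 0.5.
Expenditure multiplier = 1/(1 − c + m) = 1/(1 − 0.5 + 0.34) = 1/0.84 ≈ 1.19.
ΔY = k × ΔG = (−€572 billion) / 0.84 ≈ −€681 billion.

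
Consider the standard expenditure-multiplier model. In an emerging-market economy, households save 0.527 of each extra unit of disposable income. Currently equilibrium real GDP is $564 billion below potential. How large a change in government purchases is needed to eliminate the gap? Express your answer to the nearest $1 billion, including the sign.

+$297 billion

MPC = 1 − MPS = 1 − 0.527 = 0.473.
Spending multiplier = 1/(1 − MPC) = 1/(1 − 0.473) = 1/0.527 ≈ 1.898.
Need ΔY = +$564 billion, so ΔG = ΔY/k = (+$564 billion) × 0.527 ≈ +$297 billion.
The government should increase government purchases by $297 billion.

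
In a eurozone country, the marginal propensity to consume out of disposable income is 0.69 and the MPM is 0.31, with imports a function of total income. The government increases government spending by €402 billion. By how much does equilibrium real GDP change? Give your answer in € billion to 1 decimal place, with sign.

+€648.4 billion

Government-spending multiplier = 1/(1 − c + m) = 1/(1 − 0.69 + 0.31) = 1/0.62 ≈ 1.613.
ΔY = k × ΔG = (+€402 billion) / 0.62 ≈ +€648.4 billion.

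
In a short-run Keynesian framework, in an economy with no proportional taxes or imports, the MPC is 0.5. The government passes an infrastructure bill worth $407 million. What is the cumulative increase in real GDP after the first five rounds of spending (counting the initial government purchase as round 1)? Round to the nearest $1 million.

Round 1 adds ΔG = $407 million; each later round is MPC = 0.5 times the previous.
After 5 rounds: 407 + 203.5 + 101.75 + 50.875 + 25.4375 = ΔG·(1 − c^5)/(1 − c) = 407 × (1 − 0.03125)/0.5 ≈ $789 million.

$789 million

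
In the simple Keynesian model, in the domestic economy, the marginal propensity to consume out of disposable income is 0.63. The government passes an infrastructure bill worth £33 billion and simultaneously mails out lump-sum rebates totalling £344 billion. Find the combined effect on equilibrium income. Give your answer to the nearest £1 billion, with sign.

Expenditure multiplier = 1/(1 − MPC) = 1/(1 − 0.63) = 1/0.37 ≈ 2.703.
ΔG contributes k·ΔG = (+£33 billion) / 0.37 ≈ +£89.2 billion.
ΔT of −£344 billion changes first-round spending by −c·ΔT = +£216.72 billion, contributing k·(−c·ΔT) = (+£216.72 billion) / 0.37 ≈ +£585.7 billion.
Net ΔY = k(ΔG − c·ΔT) = (+£249.72 billion) / 0.37 ≈ +£675 billion.

+£675 billion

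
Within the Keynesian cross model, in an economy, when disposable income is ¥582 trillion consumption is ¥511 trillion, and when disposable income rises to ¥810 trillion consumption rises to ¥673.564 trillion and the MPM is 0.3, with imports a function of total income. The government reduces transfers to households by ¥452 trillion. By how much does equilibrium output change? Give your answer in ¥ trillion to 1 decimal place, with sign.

MPC = ΔC/ΔYd = (673.564 − 511)/(810 − 582) = 162.564/228 = 0.713.
The transfer change shifts disposable income by −¥452 trillion, so first-round consumption changes by c·ΔTR = 0.713 × (−¥452 trillion) = −¥322.276 trillion.
Expenditure multiplier = 1/(1 − c + m) = 1/(1 − 0.713 + 0.3) = 1/0.587 ≈ 1.704.
The transfer multiplier is c × k ≈ 1.215, so ΔY = k × (c·ΔTR) = (−¥322.276 trillion) / 0.587 ≈ −¥549 trillion.

−¥549.0 trillion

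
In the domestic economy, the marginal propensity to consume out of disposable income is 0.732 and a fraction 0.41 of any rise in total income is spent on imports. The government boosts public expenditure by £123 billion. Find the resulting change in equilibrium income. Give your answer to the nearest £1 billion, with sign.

Government-spending multiplier = 1/(1 − c + m) = 1/(1 − 0.732 + 0.41) = 1/0.678 ≈ 1.475.
ΔY = k × ΔG = (+£123 billion) / 0.678 ≈ +£181 billion.

+£181 billion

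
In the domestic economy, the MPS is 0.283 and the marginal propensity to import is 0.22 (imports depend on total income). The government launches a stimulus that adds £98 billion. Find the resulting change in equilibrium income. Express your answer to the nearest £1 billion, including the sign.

+£195 billion

MPC = 1 − MPS = 1 − 0.283 = 0.717.
Government-spending multiplier = 1/(1 − c + m) = 1/(1 − 0.717 + 0.22) = 1/0.503 ≈ 1.988.
ΔY = k × ΔG = (+£98 billion) / 0.503 ≈ +£195 billion.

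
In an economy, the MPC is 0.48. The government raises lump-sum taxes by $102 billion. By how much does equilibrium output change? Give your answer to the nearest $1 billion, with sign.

A lump-sum tax change of +$102 billion shifts disposable income by −$102 billion; first-round consumption changes by −c × ΔT = −0.48 × (+$102 billion) = −$48.96 billion.
Expenditure multiplier = 1/(1 − MPC) = 1/(1 − 0.48) = 1/0.52 ≈ 1.923.
The tax multiplier is −c × k ≈ −0.923, so ΔY = k × (−c·ΔT) = (−$48.96 billion) / 0.52 ≈ −$94 billion.

−$94 billion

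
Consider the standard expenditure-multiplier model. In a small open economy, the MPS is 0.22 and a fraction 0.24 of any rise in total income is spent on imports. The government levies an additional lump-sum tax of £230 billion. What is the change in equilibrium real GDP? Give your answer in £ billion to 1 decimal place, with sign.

MPC = 1 − MPS = 1 − 0.22 = 0.78.
A lump-sum tax change of +£230 billion shifts disposable income by −£230 billion; first-round consumption changes by −c × ΔT = −0.78 × (+£230 billion) = −£179.4 billion.
Expenditure multiplier = 1/(1 − c + m) = 1/(1 − 0.78 + 0.24) = 1/0.46 ≈ 2.174.
The tax multiplier is −c × k ≈ −1.696, so ΔY = k × (−c·ΔT) = (−£179.4 billion) / 0.46 = −£390 billion.

−£390.0 billion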